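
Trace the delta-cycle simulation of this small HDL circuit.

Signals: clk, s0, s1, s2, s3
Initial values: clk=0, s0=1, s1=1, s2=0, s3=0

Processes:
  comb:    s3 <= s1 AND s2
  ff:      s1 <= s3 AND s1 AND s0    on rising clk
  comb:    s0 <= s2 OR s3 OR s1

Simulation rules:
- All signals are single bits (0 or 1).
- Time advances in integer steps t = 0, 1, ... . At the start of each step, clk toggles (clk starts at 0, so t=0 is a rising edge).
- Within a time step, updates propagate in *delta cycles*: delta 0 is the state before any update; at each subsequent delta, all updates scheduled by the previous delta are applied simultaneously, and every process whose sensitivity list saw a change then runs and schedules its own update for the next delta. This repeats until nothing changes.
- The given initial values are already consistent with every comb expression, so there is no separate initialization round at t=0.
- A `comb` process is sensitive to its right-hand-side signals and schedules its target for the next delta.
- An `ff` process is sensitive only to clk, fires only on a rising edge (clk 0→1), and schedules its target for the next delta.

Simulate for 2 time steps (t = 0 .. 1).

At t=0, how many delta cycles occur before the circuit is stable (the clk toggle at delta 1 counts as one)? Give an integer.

t=0 Δ0: clk=0 s3=0 s0=1 s1=1 s2=0
  Δ1: clk:0→1
  Δ2: s1:1→0
  Δ3: s0:1→0
  (3Δ to stable)
t=1 Δ0: clk=1 s3=0 s0=0 s1=0 s2=0
  Δ1: clk:1→0
  (1Δ to stable)

3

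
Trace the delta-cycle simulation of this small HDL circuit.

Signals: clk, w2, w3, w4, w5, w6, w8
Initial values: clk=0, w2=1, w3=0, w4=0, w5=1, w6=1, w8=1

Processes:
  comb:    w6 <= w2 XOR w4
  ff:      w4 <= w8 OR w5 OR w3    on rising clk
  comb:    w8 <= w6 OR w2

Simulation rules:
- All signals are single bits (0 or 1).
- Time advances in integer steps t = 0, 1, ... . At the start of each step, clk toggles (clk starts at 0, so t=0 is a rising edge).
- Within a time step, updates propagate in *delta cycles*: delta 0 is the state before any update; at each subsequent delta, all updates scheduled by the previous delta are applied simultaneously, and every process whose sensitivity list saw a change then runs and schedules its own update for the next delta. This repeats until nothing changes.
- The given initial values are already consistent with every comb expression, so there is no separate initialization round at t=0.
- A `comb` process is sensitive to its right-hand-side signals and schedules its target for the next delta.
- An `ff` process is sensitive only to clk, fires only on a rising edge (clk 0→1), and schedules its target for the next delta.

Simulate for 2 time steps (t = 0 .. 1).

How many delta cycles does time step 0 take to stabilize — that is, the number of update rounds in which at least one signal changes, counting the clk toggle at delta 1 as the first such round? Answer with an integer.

3

t=0 Δ0: w6=1 w5=1 w4=0 w8=1 w3=0 clk=0 w2=1
  Δ1: clk:0→1
  Δ2: w4:0→1
  Δ3: w6:1→0
  (3Δ to stable)
t=1 Δ0: w6=0 w5=1 w4=1 w8=1 w3=0 clk=1 w2=1
  Δ1: clk:1→0
  (1Δ to stable)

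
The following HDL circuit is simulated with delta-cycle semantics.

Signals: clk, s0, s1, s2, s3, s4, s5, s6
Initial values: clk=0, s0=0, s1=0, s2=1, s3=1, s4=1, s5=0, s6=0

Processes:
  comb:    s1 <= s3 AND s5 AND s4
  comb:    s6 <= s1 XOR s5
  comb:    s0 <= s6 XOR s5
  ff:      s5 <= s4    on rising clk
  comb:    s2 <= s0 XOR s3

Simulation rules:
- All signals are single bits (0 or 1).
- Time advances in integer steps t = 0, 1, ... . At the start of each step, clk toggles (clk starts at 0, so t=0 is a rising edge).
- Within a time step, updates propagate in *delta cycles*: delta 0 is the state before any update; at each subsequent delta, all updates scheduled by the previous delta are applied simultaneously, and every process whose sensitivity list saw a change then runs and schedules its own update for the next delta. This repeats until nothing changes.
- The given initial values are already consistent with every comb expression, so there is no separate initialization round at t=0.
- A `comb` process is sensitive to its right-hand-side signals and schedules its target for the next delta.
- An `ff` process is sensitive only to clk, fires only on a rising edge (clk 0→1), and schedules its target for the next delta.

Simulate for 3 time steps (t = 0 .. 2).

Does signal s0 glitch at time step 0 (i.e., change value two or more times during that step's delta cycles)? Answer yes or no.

t=0 Δ0: s5=0 s6=0 clk=0 s0=0 s3=1 s4=1 s1=0 s2=1
  Δ1: clk:0→1
  Δ2: s5:0→1
  Δ3: s6:0→1, s0:0→1, s1:0→1
  Δ4: s6:1→0, s0:1→0, s2:1→0
  Δ5: s0:0→1, s2:0→1
  Δ6: s2:1→0
  (6Δ to stable)
t=1 Δ0: s5=1 s6=0 clk=1 s0=1 s3=1 s4=1 s1=1 s2=0
  Δ1: clk:1→0
  (1Δ to stable)
t=2 Δ0: s5=1 s6=0 clk=0 s0=1 s3=1 s4=1 s1=1 s2=0
  Δ1: clk:0→1
  (1Δ to stable)

yes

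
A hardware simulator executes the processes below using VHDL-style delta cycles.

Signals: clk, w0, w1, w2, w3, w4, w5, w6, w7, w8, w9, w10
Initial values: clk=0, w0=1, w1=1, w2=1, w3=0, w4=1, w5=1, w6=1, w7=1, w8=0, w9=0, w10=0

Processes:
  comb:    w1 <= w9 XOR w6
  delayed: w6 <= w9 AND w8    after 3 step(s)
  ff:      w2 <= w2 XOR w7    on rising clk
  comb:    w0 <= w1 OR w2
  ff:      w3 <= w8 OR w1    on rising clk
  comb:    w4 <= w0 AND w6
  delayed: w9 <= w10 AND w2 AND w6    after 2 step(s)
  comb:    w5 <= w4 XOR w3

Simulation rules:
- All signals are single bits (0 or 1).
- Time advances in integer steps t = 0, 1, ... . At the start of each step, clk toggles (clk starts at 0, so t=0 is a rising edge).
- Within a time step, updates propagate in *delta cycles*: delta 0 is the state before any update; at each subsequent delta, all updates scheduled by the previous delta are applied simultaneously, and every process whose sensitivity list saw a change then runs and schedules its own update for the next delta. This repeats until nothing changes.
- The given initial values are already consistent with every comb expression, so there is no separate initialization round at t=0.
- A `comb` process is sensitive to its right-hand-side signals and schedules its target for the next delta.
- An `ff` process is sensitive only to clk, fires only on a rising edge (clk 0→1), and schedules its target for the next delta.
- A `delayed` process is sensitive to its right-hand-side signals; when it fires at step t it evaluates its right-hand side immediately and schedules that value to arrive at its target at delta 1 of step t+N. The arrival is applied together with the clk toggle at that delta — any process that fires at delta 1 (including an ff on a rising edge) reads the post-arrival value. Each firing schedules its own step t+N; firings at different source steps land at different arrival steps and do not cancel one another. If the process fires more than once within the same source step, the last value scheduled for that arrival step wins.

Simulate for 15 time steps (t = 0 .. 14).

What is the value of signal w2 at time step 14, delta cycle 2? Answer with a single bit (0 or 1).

1

t=0 Δ0: w9=0 w1=1 w8=0 w5=1 clk=0 w2=1 w10=0 w0=1 w6=1 w3=0 w7=1 w4=1
  Δ1: clk:0→1
  Δ2: w2:1→0, w3:0→1
  Δ3: w5:1→0
  (3Δ to stable)
t=1 Δ0: w9=0 w1=1 w8=0 w5=0 clk=1 w2=0 w10=0 w0=1 w6=1 w3=1 w7=1 w4=1
  Δ1: clk:1→0
  (1Δ to stable)
t=2 Δ0: w9=0 w1=1 w8=0 w5=0 clk=0 w2=0 w10=0 w0=1 w6=1 w3=1 w7=1 w4=1
  Δ1: clk:0→1
  Δ2: w2:0→1
  (2Δ to stable)
t=3 Δ0: w9=0 w1=1 w8=0 w5=0 clk=1 w2=1 w10=0 w0=1 w6=1 w3=1 w7=1 w4=1
  Δ1: clk:1→0
  (1Δ to stable)
t=4 Δ0: w9=0 w1=1 w8=0 w5=0 clk=0 w2=1 w10=0 w0=1 w6=1 w3=1 w7=1 w4=1
  Δ1: clk:0→1
  Δ2: w2:1→0
  (2Δ to stable)
t=5 Δ0: w9=0 w1=1 w8=0 w5=0 clk=1 w2=0 w10=0 w0=1 w6=1 w3=1 w7=1 w4=1
  Δ1: clk:1→0
  (1Δ to stable)
t=6 Δ0: w9=0 w1=1 w8=0 w5=0 clk=0 w2=0 w10=0 w0=1 w6=1 w3=1 w7=1 w4=1
  Δ1: clk:0→1
  Δ2: w2:0→1
  (2Δ to stable)
t=7 Δ0: w9=0 w1=1 w8=0 w5=0 clk=1 w2=1 w10=0 w0=1 w6=1 w3=1 w7=1 w4=1
  Δ1: clk:1→0
  (1Δ to stable)
t=8 Δ0: w9=0 w1=1 w8=0 w5=0 clk=0 w2=1 w10=0 w0=1 w6=1 w3=1 w7=1 w4=1
  Δ1: clk:0→1
  Δ2: w2:1→0
  (2Δ to stable)
t=9 Δ0: w9=0 w1=1 w8=0 w5=0 clk=1 w2=0 w10=0 w0=1 w6=1 w3=1 w7=1 w4=1
  Δ1: clk:1→0
  (1Δ to stable)
t=10 Δ0: w9=0 w1=1 w8=0 w5=0 clk=0 w2=0 w10=0 w0=1 w6=1 w3=1 w7=1 w4=1
  Δ1: clk:0→1
  Δ2: w2:0→1
  (2Δ to stable)
t=11 Δ0: w9=0 w1=1 w8=0 w5=0 clk=1 w2=1 w10=0 w0=1 w6=1 w3=1 w7=1 w4=1
  Δ1: clk:1→0
  (1Δ to stable)
t=12 Δ0: w9=0 w1=1 w8=0 w5=0 clk=0 w2=1 w10=0 w0=1 w6=1 w3=1 w7=1 w4=1
  Δ1: clk:0→1
  Δ2: w2:1→0
  (2Δ to stable)
t=13 Δ0: w9=0 w1=1 w8=0 w5=0 clk=1 w2=0 w10=0 w0=1 w6=1 w3=1 w7=1 w4=1
  Δ1: clk:1→0
  (1Δ to stable)
t=14 Δ0: w9=0 w1=1 w8=0 w5=0 clk=0 w2=0 w10=0 w0=1 w6=1 w3=1 w7=1 w4=1
  Δ1: clk:0→1
  Δ2: w2:0→1
  (2Δ to stable)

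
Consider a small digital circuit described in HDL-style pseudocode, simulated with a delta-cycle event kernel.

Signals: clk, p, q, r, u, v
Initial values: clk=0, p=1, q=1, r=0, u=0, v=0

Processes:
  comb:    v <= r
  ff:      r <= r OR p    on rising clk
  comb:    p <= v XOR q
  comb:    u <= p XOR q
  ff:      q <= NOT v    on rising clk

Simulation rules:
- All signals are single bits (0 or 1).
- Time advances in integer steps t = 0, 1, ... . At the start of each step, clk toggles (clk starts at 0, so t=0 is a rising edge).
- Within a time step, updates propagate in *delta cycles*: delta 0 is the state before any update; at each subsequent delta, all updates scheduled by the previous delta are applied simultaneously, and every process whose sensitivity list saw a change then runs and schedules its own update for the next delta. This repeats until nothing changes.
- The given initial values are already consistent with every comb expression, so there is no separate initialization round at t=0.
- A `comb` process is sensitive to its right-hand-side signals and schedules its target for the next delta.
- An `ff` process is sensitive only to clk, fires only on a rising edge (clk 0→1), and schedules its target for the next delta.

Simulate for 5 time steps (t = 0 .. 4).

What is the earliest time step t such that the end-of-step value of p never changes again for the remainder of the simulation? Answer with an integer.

[bits: u,r,v,q,clk,p]
t=0: Δ0=000101 Δ1=000111 Δ2=010111 Δ3=011111 Δ4=011110 Δ5=111110 | 5Δ
t=1: Δ0=111110 Δ1=111100 | 1Δ
t=2: Δ0=111100 Δ1=111110 Δ2=111010 Δ3=011011 Δ4=111011 | 4Δ
t=3: Δ0=111011 Δ1=111001 | 1Δ
t=4: Δ0=111001 Δ1=111011 | 1Δ

2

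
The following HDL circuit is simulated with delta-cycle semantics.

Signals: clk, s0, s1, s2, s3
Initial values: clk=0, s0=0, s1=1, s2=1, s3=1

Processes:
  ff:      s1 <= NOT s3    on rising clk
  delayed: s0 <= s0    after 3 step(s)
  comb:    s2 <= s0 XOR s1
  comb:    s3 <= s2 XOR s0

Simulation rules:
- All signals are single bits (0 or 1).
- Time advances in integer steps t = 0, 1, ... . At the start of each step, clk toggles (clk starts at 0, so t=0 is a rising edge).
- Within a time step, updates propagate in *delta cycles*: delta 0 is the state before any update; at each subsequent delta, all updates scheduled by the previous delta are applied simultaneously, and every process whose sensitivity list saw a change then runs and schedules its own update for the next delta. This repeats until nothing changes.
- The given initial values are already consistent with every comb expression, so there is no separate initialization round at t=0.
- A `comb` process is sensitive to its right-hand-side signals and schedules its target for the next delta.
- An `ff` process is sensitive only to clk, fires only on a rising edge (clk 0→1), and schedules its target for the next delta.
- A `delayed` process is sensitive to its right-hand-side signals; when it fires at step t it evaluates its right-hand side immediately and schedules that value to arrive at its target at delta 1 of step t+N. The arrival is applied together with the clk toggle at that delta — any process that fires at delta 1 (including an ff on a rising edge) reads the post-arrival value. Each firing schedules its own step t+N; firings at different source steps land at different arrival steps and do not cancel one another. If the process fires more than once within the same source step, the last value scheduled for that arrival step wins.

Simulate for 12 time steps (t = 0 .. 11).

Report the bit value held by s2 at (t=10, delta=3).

1

[bits: s3,s0,s1,s2,clk]
t=0: Δ0=10110 Δ1=10111 Δ2=10011 Δ3=10001 Δ4=00001 | 4Δ
t=1: Δ0=00001 Δ1=00000 | 1Δ
t=2: Δ0=00000 Δ1=00001 Δ2=00101 Δ3=00111 Δ4=10111 | 4Δ
t=3: Δ0=10111 Δ1=10110 | 1Δ
t=4: Δ0=10110 Δ1=10111 Δ2=10011 Δ3=10001 Δ4=00001 | 4Δ
t=5: Δ0=00001 Δ1=00000 | 1Δ
t=6: Δ0=00000 Δ1=00001 Δ2=00101 Δ3=00111 Δ4=10111 | 4Δ
t=7: Δ0=10111 Δ1=10110 | 1Δ
t=8: Δ0=10110 Δ1=10111 Δ2=10011 Δ3=10001 Δ4=00001 | 4Δ
t=9: Δ0=00001 Δ1=00000 | 1Δ
t=10: Δ0=00000 Δ1=00001 Δ2=00101 Δ3=00111 Δ4=10111 | 4Δ
t=11: Δ0=10111 Δ1=10110 | 1Δ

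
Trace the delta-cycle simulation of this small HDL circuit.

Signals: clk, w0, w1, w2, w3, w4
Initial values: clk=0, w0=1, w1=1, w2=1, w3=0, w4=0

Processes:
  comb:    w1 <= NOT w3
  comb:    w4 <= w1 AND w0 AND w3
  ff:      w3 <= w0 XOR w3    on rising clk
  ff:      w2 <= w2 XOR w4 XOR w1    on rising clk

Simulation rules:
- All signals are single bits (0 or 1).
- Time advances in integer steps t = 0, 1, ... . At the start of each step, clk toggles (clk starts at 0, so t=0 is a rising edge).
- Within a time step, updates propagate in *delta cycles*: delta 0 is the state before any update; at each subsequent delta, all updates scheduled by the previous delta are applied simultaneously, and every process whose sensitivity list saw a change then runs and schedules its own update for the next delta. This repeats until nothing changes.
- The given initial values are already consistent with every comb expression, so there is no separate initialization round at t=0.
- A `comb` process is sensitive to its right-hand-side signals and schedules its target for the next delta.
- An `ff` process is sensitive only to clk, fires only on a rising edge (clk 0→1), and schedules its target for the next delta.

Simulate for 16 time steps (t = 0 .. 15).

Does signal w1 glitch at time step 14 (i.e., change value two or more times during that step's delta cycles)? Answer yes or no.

t=0 Δ0: w2=1 w3=0 clk=0 w4=0 w1=1 w0=1
  Δ1: clk:0→1
  Δ2: w2:1→0, w3:0→1
  Δ3: w4:0→1, w1:1→0
  Δ4: w4:1→0
  (4Δ to stable)
t=1 Δ0: w2=0 w3=1 clk=1 w4=0 w1=0 w0=1
  Δ1: clk:1→0
  (1Δ to stable)
t=2 Δ0: w2=0 w3=1 clk=0 w4=0 w1=0 w0=1
  Δ1: clk:0→1
  Δ2: w3:1→0
  Δ3: w1:0→1
  (3Δ to stable)
t=3 Δ0: w2=0 w3=0 clk=1 w4=0 w1=1 w0=1
  Δ1: clk:1→0
  (1Δ to stable)
t=4 Δ0: w2=0 w3=0 clk=0 w4=0 w1=1 w0=1
  Δ1: clk:0→1
  Δ2: w2:0→1, w3:0→1
  Δ3: w4:0→1, w1:1→0
  Δ4: w4:1→0
  (4Δ to stable)
t=5 Δ0: w2=1 w3=1 clk=1 w4=0 w1=0 w0=1
  Δ1: clk:1→0
  (1Δ to stable)
t=6 Δ0: w2=1 w3=1 clk=0 w4=0 w1=0 w0=1
  Δ1: clk:0→1
  Δ2: w3:1→0
  Δ3: w1:0→1
  (3Δ to stable)
t=7 Δ0: w2=1 w3=0 clk=1 w4=0 w1=1 w0=1
  Δ1: clk:1→0
  (1Δ to stable)
t=8 Δ0: w2=1 w3=0 clk=0 w4=0 w1=1 w0=1
  Δ1: clk:0→1
  Δ2: w2:1→0, w3:0→1
  Δ3: w4:0→1, w1:1→0
  Δ4: w4:1→0
  (4Δ to stable)
t=9 Δ0: w2=0 w3=1 clk=1 w4=0 w1=0 w0=1
  Δ1: clk:1→0
  (1Δ to stable)
t=10 Δ0: w2=0 w3=1 clk=0 w4=0 w1=0 w0=1
  Δ1: clk:0→1
  Δ2: w3:1→0
  Δ3: w1:0→1
  (3Δ to stable)
t=11 Δ0: w2=0 w3=0 clk=1 w4=0 w1=1 w0=1
  Δ1: clk:1→0
  (1Δ to stable)
t=12 Δ0: w2=0 w3=0 clk=0 w4=0 w1=1 w0=1
  Δ1: clk:0→1
  Δ2: w2:0→1, w3:0→1
  Δ3: w4:0→1, w1:1→0
  Δ4: w4:1→0
  (4Δ to stable)
t=13 Δ0: w2=1 w3=1 clk=1 w4=0 w1=0 w0=1
  Δ1: clk:1→0
  (1Δ to stable)
t=14 Δ0: w2=1 w3=1 clk=0 w4=0 w1=0 w0=1
  Δ1: clk:0→1
  Δ2: w3:1→0
  Δ3: w1:0→1
  (3Δ to stable)
t=15 Δ0: w2=1 w3=0 clk=1 w4=0 w1=1 w0=1
  Δ1: clk:1→0
  (1Δ to stable)

no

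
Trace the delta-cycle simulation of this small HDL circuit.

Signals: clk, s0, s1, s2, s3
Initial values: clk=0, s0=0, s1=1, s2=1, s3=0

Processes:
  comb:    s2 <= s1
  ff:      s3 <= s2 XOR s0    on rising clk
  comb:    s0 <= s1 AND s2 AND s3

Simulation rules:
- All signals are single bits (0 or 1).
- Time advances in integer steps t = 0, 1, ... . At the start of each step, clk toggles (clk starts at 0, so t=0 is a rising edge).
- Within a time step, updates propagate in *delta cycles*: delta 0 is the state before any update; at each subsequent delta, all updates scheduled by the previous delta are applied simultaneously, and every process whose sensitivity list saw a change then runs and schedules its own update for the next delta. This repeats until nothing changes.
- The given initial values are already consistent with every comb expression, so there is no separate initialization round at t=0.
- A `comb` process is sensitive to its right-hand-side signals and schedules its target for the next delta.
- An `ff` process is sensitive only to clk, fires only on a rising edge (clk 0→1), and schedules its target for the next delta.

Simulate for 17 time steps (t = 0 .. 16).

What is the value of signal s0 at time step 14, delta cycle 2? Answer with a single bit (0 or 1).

1

[bits: s0,s2,clk,s1,s3]
t=0: Δ0=01010 Δ1=01110 Δ2=01111 Δ3=11111 | 3Δ
t=1: Δ0=11111 Δ1=11011 | 1Δ
t=2: Δ0=11011 Δ1=11111 Δ2=11110 Δ3=01110 | 3Δ
t=3: Δ0=01110 Δ1=01010 | 1Δ
t=4: Δ0=01010 Δ1=01110 Δ2=01111 Δ3=11111 | 3Δ
t=5: Δ0=11111 Δ1=11011 | 1Δ
t=6: Δ0=11011 Δ1=11111 Δ2=11110 Δ3=01110 | 3Δ
t=7: Δ0=01110 Δ1=01010 | 1Δ
t=8: Δ0=01010 Δ1=01110 Δ2=01111 Δ3=11111 | 3Δ
t=9: Δ0=11111 Δ1=11011 | 1Δ
t=10: Δ0=11011 Δ1=11111 Δ2=11110 Δ3=01110 | 3Δ
t=11: Δ0=01110 Δ1=01010 | 1Δ
t=12: Δ0=01010 Δ1=01110 Δ2=01111 Δ3=11111 | 3Δ
t=13: Δ0=11111 Δ1=11011 | 1Δ
t=14: Δ0=11011 Δ1=11111 Δ2=11110 Δ3=01110 | 3Δ
t=15: Δ0=01110 Δ1=01010 | 1Δ
t=16: Δ0=01010 Δ1=01110 Δ2=01111 Δ3=11111 | 3Δ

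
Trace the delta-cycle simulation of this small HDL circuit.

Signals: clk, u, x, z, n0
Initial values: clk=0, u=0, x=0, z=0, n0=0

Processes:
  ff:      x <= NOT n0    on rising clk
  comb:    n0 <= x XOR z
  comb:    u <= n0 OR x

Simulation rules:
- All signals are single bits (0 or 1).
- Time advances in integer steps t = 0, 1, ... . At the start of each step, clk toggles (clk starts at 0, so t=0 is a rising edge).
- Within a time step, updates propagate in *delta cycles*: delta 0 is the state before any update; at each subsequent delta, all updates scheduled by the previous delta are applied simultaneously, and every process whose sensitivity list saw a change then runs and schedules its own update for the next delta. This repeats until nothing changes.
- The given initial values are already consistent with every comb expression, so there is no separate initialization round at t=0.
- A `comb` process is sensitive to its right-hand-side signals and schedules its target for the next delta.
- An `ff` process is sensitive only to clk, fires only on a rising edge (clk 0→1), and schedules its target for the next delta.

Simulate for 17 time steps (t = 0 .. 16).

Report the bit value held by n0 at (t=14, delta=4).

[bits: n0,u,clk,z,x]
t=0: Δ0=00000 Δ1=00100 Δ2=00101 Δ3=11101 | 3Δ
t=1: Δ0=11101 Δ1=11001 | 1Δ
t=2: Δ0=11001 Δ1=11101 Δ2=11100 Δ3=01100 Δ4=00100 | 4Δ
t=3: Δ0=00100 Δ1=00000 | 1Δ
t=4: Δ0=00000 Δ1=00100 Δ2=00101 Δ3=11101 | 3Δ
t=5: Δ0=11101 Δ1=11001 | 1Δ
t=6: Δ0=11001 Δ1=11101 Δ2=11100 Δ3=01100 Δ4=00100 | 4Δ
t=7: Δ0=00100 Δ1=00000 | 1Δ
t=8: Δ0=00000 Δ1=00100 Δ2=00101 Δ3=11101 | 3Δ
t=9: Δ0=11101 Δ1=11001 | 1Δ
t=10: Δ0=11001 Δ1=11101 Δ2=11100 Δ3=01100 Δ4=00100 | 4Δ
t=11: Δ0=00100 Δ1=00000 | 1Δ
t=12: Δ0=00000 Δ1=00100 Δ2=00101 Δ3=11101 | 3Δ
t=13: Δ0=11101 Δ1=11001 | 1Δ
t=14: Δ0=11001 Δ1=11101 Δ2=11100 Δ3=01100 Δ4=00100 | 4Δ
t=15: Δ0=00100 Δ1=00000 | 1Δ
t=16: Δ0=00000 Δ1=00100 Δ2=00101 Δ3=11101 | 3Δ

0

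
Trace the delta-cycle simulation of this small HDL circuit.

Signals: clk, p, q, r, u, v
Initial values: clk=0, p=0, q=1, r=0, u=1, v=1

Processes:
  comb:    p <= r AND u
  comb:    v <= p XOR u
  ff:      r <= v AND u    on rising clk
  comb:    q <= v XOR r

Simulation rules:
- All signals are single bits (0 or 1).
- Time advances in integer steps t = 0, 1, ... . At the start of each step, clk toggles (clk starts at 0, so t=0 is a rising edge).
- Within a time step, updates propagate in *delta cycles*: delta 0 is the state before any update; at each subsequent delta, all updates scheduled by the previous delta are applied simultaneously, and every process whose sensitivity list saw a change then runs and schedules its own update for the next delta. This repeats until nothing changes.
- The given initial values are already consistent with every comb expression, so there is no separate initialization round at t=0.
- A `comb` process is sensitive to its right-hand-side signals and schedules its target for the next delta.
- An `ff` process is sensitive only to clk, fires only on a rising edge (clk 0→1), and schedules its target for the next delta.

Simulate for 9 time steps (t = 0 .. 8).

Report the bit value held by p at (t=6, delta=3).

0

[bits: q,u,v,r,p,clk]
t=0: Δ0=111000 Δ1=111001 Δ2=111101 Δ3=011111 Δ4=010111 Δ5=110111 | 5Δ
t=1: Δ0=110111 Δ1=110110 | 1Δ
t=2: Δ0=110110 Δ1=110111 Δ2=110011 Δ3=010001 Δ4=011001 Δ5=111001 | 5Δ
t=3: Δ0=111001 Δ1=111000 | 1Δ
t=4: Δ0=111000 Δ1=111001 Δ2=111101 Δ3=011111 Δ4=010111 Δ5=110111 | 5Δ
t=5: Δ0=110111 Δ1=110110 | 1Δ
t=6: Δ0=110110 Δ1=110111 Δ2=110011 Δ3=010001 Δ4=011001 Δ5=111001 | 5Δ
t=7: Δ0=111001 Δ1=111000 | 1Δ
t=8: Δ0=111000 Δ1=111001 Δ2=111101 Δ3=011111 Δ4=010111 Δ5=110111 | 5Δ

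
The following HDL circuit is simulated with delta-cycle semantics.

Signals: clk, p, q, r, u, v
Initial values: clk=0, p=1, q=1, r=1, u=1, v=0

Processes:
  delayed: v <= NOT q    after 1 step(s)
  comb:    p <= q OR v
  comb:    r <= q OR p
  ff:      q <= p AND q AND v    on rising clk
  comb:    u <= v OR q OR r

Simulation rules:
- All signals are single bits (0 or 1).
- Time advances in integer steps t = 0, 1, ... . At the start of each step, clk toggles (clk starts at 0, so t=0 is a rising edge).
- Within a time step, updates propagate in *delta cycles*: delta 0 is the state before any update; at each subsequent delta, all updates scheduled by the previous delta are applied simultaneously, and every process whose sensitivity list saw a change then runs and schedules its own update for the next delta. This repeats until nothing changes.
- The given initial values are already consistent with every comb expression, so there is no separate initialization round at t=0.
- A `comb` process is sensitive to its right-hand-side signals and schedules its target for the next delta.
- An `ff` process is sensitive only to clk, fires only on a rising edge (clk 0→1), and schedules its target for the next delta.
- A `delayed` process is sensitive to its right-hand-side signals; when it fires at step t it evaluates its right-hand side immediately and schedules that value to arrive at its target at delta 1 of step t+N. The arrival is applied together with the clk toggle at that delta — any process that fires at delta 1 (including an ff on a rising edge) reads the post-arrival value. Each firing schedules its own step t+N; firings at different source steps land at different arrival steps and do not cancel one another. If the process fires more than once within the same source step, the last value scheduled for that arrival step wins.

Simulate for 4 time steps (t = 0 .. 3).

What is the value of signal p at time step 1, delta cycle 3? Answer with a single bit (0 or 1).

t=0 Δ0: q=1 p=1 v=0 clk=0 r=1 u=1
  Δ1: clk:0→1
  Δ2: q:1→0
  Δ3: p:1→0
  Δ4: r:1→0
  Δ5: u:1→0
  (5Δ to stable)
t=1 Δ0: q=0 p=0 v=0 clk=1 r=0 u=0
  Δ1: v:0→1, clk:1→0
  Δ2: p:0→1, u:0→1
  Δ3: r:0→1
  (3Δ to stable)
t=2 Δ0: q=0 p=1 v=1 clk=0 r=1 u=1
  Δ1: clk:0→1
  (1Δ to stable)
t=3 Δ0: q=0 p=1 v=1 clk=1 r=1 u=1
  Δ1: clk:1→0
  (1Δ to stable)

1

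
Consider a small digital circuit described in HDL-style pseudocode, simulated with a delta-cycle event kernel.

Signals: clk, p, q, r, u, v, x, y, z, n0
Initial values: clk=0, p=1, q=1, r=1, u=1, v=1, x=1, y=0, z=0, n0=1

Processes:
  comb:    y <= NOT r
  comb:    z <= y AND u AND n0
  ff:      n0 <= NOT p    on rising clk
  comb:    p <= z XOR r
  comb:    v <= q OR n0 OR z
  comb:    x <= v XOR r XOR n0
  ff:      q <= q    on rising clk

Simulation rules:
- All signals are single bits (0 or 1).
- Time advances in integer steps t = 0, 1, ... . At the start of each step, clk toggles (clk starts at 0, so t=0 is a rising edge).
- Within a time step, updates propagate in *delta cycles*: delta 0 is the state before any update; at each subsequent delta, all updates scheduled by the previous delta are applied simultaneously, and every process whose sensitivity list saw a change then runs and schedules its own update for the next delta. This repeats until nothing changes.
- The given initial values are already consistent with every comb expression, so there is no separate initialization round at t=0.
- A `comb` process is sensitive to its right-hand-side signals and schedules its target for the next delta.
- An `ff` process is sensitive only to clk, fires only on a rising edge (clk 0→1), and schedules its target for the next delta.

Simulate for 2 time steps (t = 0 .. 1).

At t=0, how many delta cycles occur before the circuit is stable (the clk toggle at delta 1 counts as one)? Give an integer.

3

t0.Δ0 q=1 p=1 x=1 v=1 z=0 clk=0 r=1 y=0 n0=1 u=1
t0.Δ1 q=1 p=1 x=1 v=1 z=0 clk=1 r=1 y=0 n0=1 u=1
t0.Δ2 q=1 p=1 x=1 v=1 z=0 clk=1 r=1 y=0 n0=0 u=1
t0.Δ3 q=1 p=1 x=0 v=1 z=0 clk=1 r=1 y=0 n0=0 u=1
t1.Δ0 q=1 p=1 x=0 v=1 z=0 clk=1 r=1 y=0 n0=0 u=1
t1.Δ1 q=1 p=1 x=0 v=1 z=0 clk=0 r=1 y=0 n0=0 u=1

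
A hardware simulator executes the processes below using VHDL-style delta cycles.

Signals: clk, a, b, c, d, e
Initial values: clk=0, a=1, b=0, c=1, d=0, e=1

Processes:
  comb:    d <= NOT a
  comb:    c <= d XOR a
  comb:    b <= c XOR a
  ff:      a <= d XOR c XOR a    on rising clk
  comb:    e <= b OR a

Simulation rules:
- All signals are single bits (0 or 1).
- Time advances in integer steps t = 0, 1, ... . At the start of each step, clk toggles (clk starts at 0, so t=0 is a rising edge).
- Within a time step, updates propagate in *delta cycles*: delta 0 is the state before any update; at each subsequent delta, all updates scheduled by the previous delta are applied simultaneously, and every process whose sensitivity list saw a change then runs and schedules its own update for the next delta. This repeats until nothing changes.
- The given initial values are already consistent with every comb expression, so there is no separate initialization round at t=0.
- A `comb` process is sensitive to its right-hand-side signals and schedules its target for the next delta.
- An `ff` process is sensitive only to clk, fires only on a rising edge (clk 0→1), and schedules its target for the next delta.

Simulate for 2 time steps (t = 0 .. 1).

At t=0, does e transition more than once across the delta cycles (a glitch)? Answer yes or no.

yes

t=0 Δ0: b=0 d=0 a=1 e=1 clk=0 c=1
  Δ1: clk:0→1
  Δ2: a:1→0
  Δ3: b:0→1, d:0→1, e:1→0, c:1→0
  Δ4: b:1→0, e:0→1, c:0→1
  Δ5: b:0→1, e:1→0
  Δ6: e:0→1
  (6Δ to stable)
t=1 Δ0: b=1 d=1 a=0 e=1 clk=1 c=1
  Δ1: clk:1→0
  (1Δ to stable)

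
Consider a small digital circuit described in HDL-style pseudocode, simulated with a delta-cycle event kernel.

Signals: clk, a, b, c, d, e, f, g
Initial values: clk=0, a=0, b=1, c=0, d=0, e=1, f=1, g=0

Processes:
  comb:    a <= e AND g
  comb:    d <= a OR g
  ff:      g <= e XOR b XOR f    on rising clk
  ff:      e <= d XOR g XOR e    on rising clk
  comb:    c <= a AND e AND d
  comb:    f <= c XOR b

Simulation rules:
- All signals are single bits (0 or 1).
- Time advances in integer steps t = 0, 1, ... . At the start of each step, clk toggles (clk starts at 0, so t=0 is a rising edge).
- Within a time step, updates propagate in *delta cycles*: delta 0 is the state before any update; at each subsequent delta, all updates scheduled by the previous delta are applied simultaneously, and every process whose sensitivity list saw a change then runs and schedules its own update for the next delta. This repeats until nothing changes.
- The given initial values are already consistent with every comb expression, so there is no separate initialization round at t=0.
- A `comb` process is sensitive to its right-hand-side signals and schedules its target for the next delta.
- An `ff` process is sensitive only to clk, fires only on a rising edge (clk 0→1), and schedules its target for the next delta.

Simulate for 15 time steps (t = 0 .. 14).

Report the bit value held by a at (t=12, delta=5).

1

t=0 Δ0: e=1 g=0 clk=0 d=0 c=0 f=1 a=0 b=1
  Δ1: clk:0→1
  Δ2: g:0→1
  Δ3: d:0→1, a:0→1
  Δ4: c:0→1
  Δ5: f:1→0
  (5Δ to stable)
t=1 Δ0: e=1 g=1 clk=1 d=1 c=1 f=0 a=1 b=1
  Δ1: clk:1→0
  (1Δ to stable)
t=2 Δ0: e=1 g=1 clk=0 d=1 c=1 f=0 a=1 b=1
  Δ1: clk:0→1
  Δ2: g:1→0
  Δ3: a:1→0
  Δ4: d:1→0, c:1→0
  Δ5: f:0→1
  (5Δ to stable)
t=3 Δ0: e=1 g=0 clk=1 d=0 c=0 f=1 a=0 b=1
  Δ1: clk:1→0
  (1Δ to stable)
t=4 Δ0: e=1 g=0 clk=0 d=0 c=0 f=1 a=0 b=1
  Δ1: clk:0→1
  Δ2: g:0→1
  Δ3: d:0→1, a:0→1
  Δ4: c:0→1
  Δ5: f:1→0
  (5Δ to stable)
t=5 Δ0: e=1 g=1 clk=1 d=1 c=1 f=0 a=1 b=1
  Δ1: clk:1→0
  (1Δ to stable)
t=6 Δ0: e=1 g=1 clk=0 d=1 c=1 f=0 a=1 b=1
  Δ1: clk:0→1
  Δ2: g:1→0
  Δ3: a:1→0
  Δ4: d:1→0, c:1→0
  Δ5: f:0→1
  (5Δ to stable)
t=7 Δ0: e=1 g=0 clk=1 d=0 c=0 f=1 a=0 b=1
  Δ1: clk:1→0
  (1Δ to stable)
t=8 Δ0: e=1 g=0 clk=0 d=0 c=0 f=1 a=0 b=1
  Δ1: clk:0→1
  Δ2: g:0→1
  Δ3: d:0→1, a:0→1
  Δ4: c:0→1
  Δ5: f:1→0
  (5Δ to stable)
t=9 Δ0: e=1 g=1 clk=1 d=1 c=1 f=0 a=1 b=1
  Δ1: clk:1→0
  (1Δ to stable)
t=10 Δ0: e=1 g=1 clk=0 d=1 c=1 f=0 a=1 b=1
  Δ1: clk:0→1
  Δ2: g:1→0
  Δ3: a:1→0
  Δ4: d:1→0, c:1→0
  Δ5: f:0→1
  (5Δ to stable)
t=11 Δ0: e=1 g=0 clk=1 d=0 c=0 f=1 a=0 b=1
  Δ1: clk:1→0
  (1Δ to stable)
t=12 Δ0: e=1 g=0 clk=0 d=0 c=0 f=1 a=0 b=1
  Δ1: clk:0→1
  Δ2: g:0→1
  Δ3: d:0→1, a:0→1
  Δ4: c:0→1
  Δ5: f:1→0
  (5Δ to stable)
t=13 Δ0: e=1 g=1 clk=1 d=1 c=1 f=0 a=1 b=1
  Δ1: clk:1→0
  (1Δ to stable)
t=14 Δ0: e=1 g=1 clk=0 d=1 c=1 f=0 a=1 b=1
  Δ1: clk:0→1
  Δ2: g:1→0
  Δ3: a:1→0
  Δ4: d:1→0, c:1→0
  Δ5: f:0→1
  (5Δ to stable)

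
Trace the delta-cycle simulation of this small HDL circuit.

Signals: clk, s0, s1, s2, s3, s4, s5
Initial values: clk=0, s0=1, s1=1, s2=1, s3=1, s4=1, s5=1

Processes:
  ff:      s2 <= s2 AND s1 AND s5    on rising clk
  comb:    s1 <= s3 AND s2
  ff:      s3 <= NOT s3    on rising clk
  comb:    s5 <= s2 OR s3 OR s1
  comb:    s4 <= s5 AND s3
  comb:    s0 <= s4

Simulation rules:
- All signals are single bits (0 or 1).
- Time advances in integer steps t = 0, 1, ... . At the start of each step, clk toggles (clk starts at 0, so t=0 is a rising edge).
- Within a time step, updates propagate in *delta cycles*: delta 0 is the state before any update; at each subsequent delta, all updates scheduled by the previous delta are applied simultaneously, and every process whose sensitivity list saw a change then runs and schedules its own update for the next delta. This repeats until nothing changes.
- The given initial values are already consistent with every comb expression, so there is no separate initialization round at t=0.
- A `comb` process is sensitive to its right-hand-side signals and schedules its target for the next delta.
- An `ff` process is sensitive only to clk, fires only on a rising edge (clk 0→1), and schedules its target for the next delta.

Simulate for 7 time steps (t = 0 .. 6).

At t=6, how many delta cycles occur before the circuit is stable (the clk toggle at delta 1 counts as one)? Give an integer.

5

[bits: s2,clk,s4,s5,s0,s1,s3]
t=0: Δ0=1011111 Δ1=1111111 Δ2=1111110 Δ3=1101100 Δ4=1101000 | 4Δ
t=1: Δ0=1101000 Δ1=1001000 | 1Δ
t=2: Δ0=1001000 Δ1=1101000 Δ2=0101001 Δ3=0111001 Δ4=0111101 | 4Δ
t=3: Δ0=0111101 Δ1=0011101 | 1Δ
t=4: Δ0=0011101 Δ1=0111101 Δ2=0111100 Δ3=0100100 Δ4=0100000 | 4Δ
t=5: Δ0=0100000 Δ1=0000000 | 1Δ
t=6: Δ0=0000000 Δ1=0100000 Δ2=0100001 Δ3=0101001 Δ4=0111001 Δ5=0111101 | 5Δ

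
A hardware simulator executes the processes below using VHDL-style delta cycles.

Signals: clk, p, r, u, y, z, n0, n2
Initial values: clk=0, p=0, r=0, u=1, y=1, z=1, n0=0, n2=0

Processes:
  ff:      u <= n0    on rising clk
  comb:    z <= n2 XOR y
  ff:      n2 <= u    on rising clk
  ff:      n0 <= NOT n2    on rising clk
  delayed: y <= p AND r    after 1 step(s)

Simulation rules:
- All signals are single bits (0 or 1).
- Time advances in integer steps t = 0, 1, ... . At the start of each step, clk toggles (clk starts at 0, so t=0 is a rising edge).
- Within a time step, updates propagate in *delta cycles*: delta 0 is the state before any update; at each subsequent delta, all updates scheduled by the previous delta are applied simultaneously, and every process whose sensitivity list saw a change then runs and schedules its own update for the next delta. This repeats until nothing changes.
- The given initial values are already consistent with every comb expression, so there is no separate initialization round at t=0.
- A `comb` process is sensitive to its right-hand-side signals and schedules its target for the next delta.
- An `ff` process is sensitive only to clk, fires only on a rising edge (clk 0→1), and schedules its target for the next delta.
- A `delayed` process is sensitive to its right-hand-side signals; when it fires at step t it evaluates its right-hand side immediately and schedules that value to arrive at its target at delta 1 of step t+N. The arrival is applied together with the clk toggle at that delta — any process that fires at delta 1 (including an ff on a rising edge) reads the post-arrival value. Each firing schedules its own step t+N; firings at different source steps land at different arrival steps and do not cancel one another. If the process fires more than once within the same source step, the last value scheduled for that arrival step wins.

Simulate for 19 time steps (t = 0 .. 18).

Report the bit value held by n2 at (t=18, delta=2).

0

[bits: p,n0,y,r,z,n2,u,clk]
t=0: Δ0=00101010 Δ1=00101011 Δ2=01101101 Δ3=01100101 | 3Δ
t=1: Δ0=01100101 Δ1=01100100 | 1Δ
t=2: Δ0=01100100 Δ1=01100101 Δ2=00100011 Δ3=00101011 | 3Δ
t=3: Δ0=00101011 Δ1=00101010 | 1Δ
t=4: Δ0=00101010 Δ1=00101011 Δ2=01101101 Δ3=01100101 | 3Δ
t=5: Δ0=01100101 Δ1=01100100 | 1Δ
t=6: Δ0=01100100 Δ1=01100101 Δ2=00100011 Δ3=00101011 | 3Δ
t=7: Δ0=00101011 Δ1=00101010 | 1Δ
t=8: Δ0=00101010 Δ1=00101011 Δ2=01101101 Δ3=01100101 | 3Δ
t=9: Δ0=01100101 Δ1=01100100 | 1Δ
t=10: Δ0=01100100 Δ1=01100101 Δ2=00100011 Δ3=00101011 | 3Δ
t=11: Δ0=00101011 Δ1=00101010 | 1Δ
t=12: Δ0=00101010 Δ1=00101011 Δ2=01101101 Δ3=01100101 | 3Δ
t=13: Δ0=01100101 Δ1=01100100 | 1Δ
t=14: Δ0=01100100 Δ1=01100101 Δ2=00100011 Δ3=00101011 | 3Δ
t=15: Δ0=00101011 Δ1=00101010 | 1Δ
t=16: Δ0=00101010 Δ1=00101011 Δ2=01101101 Δ3=01100101 | 3Δ
t=17: Δ0=01100101 Δ1=01100100 | 1Δ
t=18: Δ0=01100100 Δ1=01100101 Δ2=00100011 Δ3=00101011 | 3Δ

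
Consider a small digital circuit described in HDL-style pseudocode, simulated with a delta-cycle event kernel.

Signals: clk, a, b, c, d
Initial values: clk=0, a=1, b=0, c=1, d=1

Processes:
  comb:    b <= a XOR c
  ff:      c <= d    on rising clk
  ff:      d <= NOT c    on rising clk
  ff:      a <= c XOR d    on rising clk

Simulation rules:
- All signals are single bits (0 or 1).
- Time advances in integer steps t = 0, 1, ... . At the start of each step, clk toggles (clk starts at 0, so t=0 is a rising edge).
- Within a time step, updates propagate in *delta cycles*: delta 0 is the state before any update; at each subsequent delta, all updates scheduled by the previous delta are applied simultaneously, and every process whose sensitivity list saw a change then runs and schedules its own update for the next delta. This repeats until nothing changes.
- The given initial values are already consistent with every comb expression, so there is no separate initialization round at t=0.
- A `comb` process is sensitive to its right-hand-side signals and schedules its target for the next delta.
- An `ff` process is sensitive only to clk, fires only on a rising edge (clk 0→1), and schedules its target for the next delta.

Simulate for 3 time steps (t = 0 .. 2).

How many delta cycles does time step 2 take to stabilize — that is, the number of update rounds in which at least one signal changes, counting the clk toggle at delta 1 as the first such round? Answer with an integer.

[bits: clk,a,d,c,b]
t=0: Δ0=01110 Δ1=11110 Δ2=10010 Δ3=10011 | 3Δ
t=1: Δ0=10011 Δ1=00011 | 1Δ
t=2: Δ0=00011 Δ1=10011 Δ2=11001 | 2Δ

2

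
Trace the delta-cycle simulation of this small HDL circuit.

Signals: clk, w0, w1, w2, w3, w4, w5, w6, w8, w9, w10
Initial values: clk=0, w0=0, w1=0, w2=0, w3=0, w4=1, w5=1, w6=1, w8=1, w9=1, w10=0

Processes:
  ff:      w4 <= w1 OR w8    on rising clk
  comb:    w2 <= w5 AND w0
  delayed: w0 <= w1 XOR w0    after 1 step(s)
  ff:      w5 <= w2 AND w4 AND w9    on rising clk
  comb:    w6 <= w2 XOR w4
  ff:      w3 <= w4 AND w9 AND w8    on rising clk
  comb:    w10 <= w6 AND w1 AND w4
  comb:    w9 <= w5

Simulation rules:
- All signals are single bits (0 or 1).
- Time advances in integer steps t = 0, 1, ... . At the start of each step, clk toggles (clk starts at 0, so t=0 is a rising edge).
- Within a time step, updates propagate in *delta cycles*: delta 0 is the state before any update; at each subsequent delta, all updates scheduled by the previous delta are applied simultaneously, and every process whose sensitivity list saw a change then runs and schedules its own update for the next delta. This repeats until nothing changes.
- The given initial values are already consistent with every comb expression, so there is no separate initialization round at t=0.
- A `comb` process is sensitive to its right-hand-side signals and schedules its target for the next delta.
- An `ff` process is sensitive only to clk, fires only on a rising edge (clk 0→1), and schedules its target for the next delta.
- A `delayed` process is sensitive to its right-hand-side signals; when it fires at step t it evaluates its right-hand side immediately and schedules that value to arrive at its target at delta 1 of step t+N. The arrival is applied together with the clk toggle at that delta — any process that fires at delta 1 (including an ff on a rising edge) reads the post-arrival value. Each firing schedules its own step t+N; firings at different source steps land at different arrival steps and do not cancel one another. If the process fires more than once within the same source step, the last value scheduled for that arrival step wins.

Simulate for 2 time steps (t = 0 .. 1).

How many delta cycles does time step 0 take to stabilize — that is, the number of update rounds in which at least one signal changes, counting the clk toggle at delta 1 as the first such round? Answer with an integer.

3

t0.Δ0 w4=1 w9=1 w3=0 w8=1 w6=1 clk=0 w1=0 w5=1 w10=0 w2=0 w0=0
t0.Δ1 w4=1 w9=1 w3=0 w8=1 w6=1 clk=1 w1=0 w5=1 w10=0 w2=0 w0=0
t0.Δ2 w4=1 w9=1 w3=1 w8=1 w6=1 clk=1 w1=0 w5=0 w10=0 w2=0 w0=0
t0.Δ3 w4=1 w9=0 w3=1 w8=1 w6=1 clk=1 w1=0 w5=0 w10=0 w2=0 w0=0
t1.Δ0 w4=1 w9=0 w3=1 w8=1 w6=1 clk=1 w1=0 w5=0 w10=0 w2=0 w0=0
t1.Δ1 w4=1 w9=0 w3=1 w8=1 w6=1 clk=0 w1=0 w5=0 w10=0 w2=0 w0=0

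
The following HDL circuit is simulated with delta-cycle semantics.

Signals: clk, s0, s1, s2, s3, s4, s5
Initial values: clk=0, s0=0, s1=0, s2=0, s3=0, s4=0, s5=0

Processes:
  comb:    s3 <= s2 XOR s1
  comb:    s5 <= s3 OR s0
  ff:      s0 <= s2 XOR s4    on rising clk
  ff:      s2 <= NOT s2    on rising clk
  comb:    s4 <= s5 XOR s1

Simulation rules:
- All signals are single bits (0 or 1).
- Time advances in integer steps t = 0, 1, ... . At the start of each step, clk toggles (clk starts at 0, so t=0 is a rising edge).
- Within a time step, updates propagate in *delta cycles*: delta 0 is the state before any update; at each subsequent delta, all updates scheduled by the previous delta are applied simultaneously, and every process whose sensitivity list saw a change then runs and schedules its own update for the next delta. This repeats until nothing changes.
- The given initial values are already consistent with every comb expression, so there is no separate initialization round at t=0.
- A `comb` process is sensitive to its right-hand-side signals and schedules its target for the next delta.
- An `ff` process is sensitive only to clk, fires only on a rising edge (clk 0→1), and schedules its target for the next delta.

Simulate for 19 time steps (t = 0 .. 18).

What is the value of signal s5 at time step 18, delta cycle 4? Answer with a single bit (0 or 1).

t=0 Δ0: s4=0 s1=0 s0=0 s2=0 clk=0 s5=0 s3=0
  Δ1: clk:0→1
  Δ2: s2:0→1
  Δ3: s3:0→1
  Δ4: s5:0→1
  Δ5: s4:0→1
  (5Δ to stable)
t=1 Δ0: s4=1 s1=0 s0=0 s2=1 clk=1 s5=1 s3=1
  Δ1: clk:1→0
  (1Δ to stable)
t=2 Δ0: s4=1 s1=0 s0=0 s2=1 clk=0 s5=1 s3=1
  Δ1: clk:0→1
  Δ2: s2:1→0
  Δ3: s3:1→0
  Δ4: s5:1→0
  Δ5: s4:1→0
  (5Δ to stable)
t=3 Δ0: s4=0 s1=0 s0=0 s2=0 clk=1 s5=0 s3=0
  Δ1: clk:1→0
  (1Δ to stable)
t=4 Δ0: s4=0 s1=0 s0=0 s2=0 clk=0 s5=0 s3=0
  Δ1: clk:0→1
  Δ2: s2:0→1
  Δ3: s3:0→1
  Δ4: s5:0→1
  Δ5: s4:0→1
  (5Δ to stable)
t=5 Δ0: s4=1 s1=0 s0=0 s2=1 clk=1 s5=1 s3=1
  Δ1: clk:1→0
  (1Δ to stable)
t=6 Δ0: s4=1 s1=0 s0=0 s2=1 clk=0 s5=1 s3=1
  Δ1: clk:0→1
  Δ2: s2:1→0
  Δ3: s3:1→0
  Δ4: s5:1→0
  Δ5: s4:1→0
  (5Δ to stable)
t=7 Δ0: s4=0 s1=0 s0=0 s2=0 clk=1 s5=0 s3=0
  Δ1: clk:1→0
  (1Δ to stable)
t=8 Δ0: s4=0 s1=0 s0=0 s2=0 clk=0 s5=0 s3=0
  Δ1: clk:0→1
  Δ2: s2:0→1
  Δ3: s3:0→1
  Δ4: s5:0→1
  Δ5: s4:0→1
  (5Δ to stable)
t=9 Δ0: s4=1 s1=0 s0=0 s2=1 clk=1 s5=1 s3=1
  Δ1: clk:1→0
  (1Δ to stable)
t=10 Δ0: s4=1 s1=0 s0=0 s2=1 clk=0 s5=1 s3=1
  Δ1: clk:0→1
  Δ2: s2:1→0
  Δ3: s3:1→0
  Δ4: s5:1→0
  Δ5: s4:1→0
  (5Δ to stable)
t=11 Δ0: s4=0 s1=0 s0=0 s2=0 clk=1 s5=0 s3=0
  Δ1: clk:1→0
  (1Δ to stable)
t=12 Δ0: s4=0 s1=0 s0=0 s2=0 clk=0 s5=0 s3=0
  Δ1: clk:0→1
  Δ2: s2:0→1
  Δ3: s3:0→1
  Δ4: s5:0→1
  Δ5: s4:0→1
  (5Δ to stable)
t=13 Δ0: s4=1 s1=0 s0=0 s2=1 clk=1 s5=1 s3=1
  Δ1: clk:1→0
  (1Δ to stable)
t=14 Δ0: s4=1 s1=0 s0=0 s2=1 clk=0 s5=1 s3=1
  Δ1: clk:0→1
  Δ2: s2:1→0
  Δ3: s3:1→0
  Δ4: s5:1→0
  Δ5: s4:1→0
  (5Δ to stable)
t=15 Δ0: s4=0 s1=0 s0=0 s2=0 clk=1 s5=0 s3=0
  Δ1: clk:1→0
  (1Δ to stable)
t=16 Δ0: s4=0 s1=0 s0=0 s2=0 clk=0 s5=0 s3=0
  Δ1: clk:0→1
  Δ2: s2:0→1
  Δ3: s3:0→1
  Δ4: s5:0→1
  Δ5: s4:0→1
  (5Δ to stable)
t=17 Δ0: s4=1 s1=0 s0=0 s2=1 clk=1 s5=1 s3=1
  Δ1: clk:1→0
  (1Δ to stable)
t=18 Δ0: s4=1 s1=0 s0=0 s2=1 clk=0 s5=1 s3=1
  Δ1: clk:0→1
  Δ2: s2:1→0
  Δ3: s3:1→0
  Δ4: s5:1→0
  Δ5: s4:1→0
  (5Δ to stable)

0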